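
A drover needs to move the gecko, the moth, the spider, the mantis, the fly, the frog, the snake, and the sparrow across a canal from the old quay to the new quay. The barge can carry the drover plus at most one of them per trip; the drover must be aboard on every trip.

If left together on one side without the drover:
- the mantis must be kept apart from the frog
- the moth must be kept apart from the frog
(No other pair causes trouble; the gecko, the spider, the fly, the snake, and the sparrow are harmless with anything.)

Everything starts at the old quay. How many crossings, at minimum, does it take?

Counting alone: the drover can take at most 1 across per trip to the new quay, so moving all 8 needs at least 8 loaded trips out, with a return between consecutive ones — at least 15 crossings.
The safety rule pushes this higher. Following every safe sequence of crossings, the most of the 8 that can be at the new quay as the barge arrives there on crossing 15 is 7 — never all 8.
So no plan with fewer than 17 crossings exists, and this one achieves 17:
1. Drover goes to the new quay with the frog.  [the old quay: the fly, the gecko, the mantis, the moth, the snake, the sparrow, the spider | the new quay: the frog]
2. Drover goes back to the old quay alone.  [the old quay: the fly, the gecko, the mantis, the moth, the snake, the sparrow, the spider | the new quay: the frog]
3. Drover goes to the new quay with the gecko.  [the old quay: the fly, the mantis, the moth, the snake, the sparrow, the spider | the new quay: the frog, the gecko]
4. Drover goes back to the old quay alone.  [the old quay: the fly, the mantis, the moth, the snake, the sparrow, the spider | the new quay: the frog, the gecko]
5. Drover goes to the new quay with the moth.  [the old quay: the fly, the mantis, the snake, the sparrow, the spider | the new quay: the frog, the gecko, the moth]
6. Drover goes back to the old quay with the frog.  [the old quay: the fly, the frog, the mantis, the snake, the sparrow, the spider | the new quay: the gecko, the moth]
7. Drover goes to the new quay with the mantis.  [the old quay: the fly, the frog, the snake, the sparrow, the spider | the new quay: the gecko, the mantis, the moth]
8. Drover goes back to the old quay alone.  [the old quay: the fly, the frog, the snake, the sparrow, the spider | the new quay: the gecko, the mantis, the moth]
9. Drover goes to the new quay with the spider.  [the old quay: the fly, the frog, the snake, the sparrow | the new quay: the gecko, the mantis, the moth, the spider]
10. Drover goes back to the old quay alone.  [the old quay: the fly, the frog, the snake, the sparrow | the new quay: the gecko, the mantis, the moth, the spider]
11. Drover goes to the new quay with the fly.  [the old quay: the frog, the snake, the sparrow | the new quay: the fly, the gecko, the mantis, the moth, the spider]
12. Drover goes back to the old quay alone.  [the old quay: the frog, the snake, the sparrow | the new quay: the fly, the gecko, the mantis, the moth, the spider]
13. Drover goes to the new quay with the snake.  [the old quay: the frog, the sparrow | the new quay: the fly, the gecko, the mantis, the moth, the snake, the spider]
14. Drover goes back to the old quay alone.  [the old quay: the frog, the sparrow | the new quay: the fly, the gecko, the mantis, the moth, the snake, the spider]
15. Drover goes to the new quay with the sparrow.  [the old quay: the frog | the new quay: the fly, the gecko, the mantis, the moth, the snake, the sparrow, the spider]
16. Drover goes back to the old quay alone.  [the old quay: the frog | the new quay: the fly, the gecko, the mantis, the moth, the snake, the sparrow, the spider]
17. Drover goes to the new quay with the frog.  [the old quay: — | the new quay: the fly, the frog, the gecko, the mantis, the moth, the snake, the sparrow, the spider]

17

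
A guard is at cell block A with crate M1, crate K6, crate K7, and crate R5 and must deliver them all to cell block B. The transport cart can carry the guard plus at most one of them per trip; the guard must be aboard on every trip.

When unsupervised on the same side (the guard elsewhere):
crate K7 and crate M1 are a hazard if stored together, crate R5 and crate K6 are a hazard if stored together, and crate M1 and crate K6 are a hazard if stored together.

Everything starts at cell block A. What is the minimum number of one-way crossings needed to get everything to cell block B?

Whatever the first load, the items left behind include a forbidden pair without the guard. No opening move is safe, so no plan exists.

impossible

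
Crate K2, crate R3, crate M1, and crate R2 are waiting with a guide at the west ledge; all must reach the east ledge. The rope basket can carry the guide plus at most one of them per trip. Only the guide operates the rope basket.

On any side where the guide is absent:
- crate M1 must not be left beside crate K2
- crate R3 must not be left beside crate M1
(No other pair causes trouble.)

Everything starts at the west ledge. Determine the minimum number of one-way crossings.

9

Counting alone: the guide can take at most 1 across per trip to the east ledge, so moving all 4 needs at least 4 loaded trips out, with a return between consecutive ones — at least 7 crossings.
The safety rule pushes this higher. Following every safe sequence of crossings, the most of the 4 that can be at the east ledge as the rope basket arrives there on crossing 7 is 3 — never all 4.
So no plan with fewer than 9 crossings exists, and this one achieves 9:
1. Guide goes to the east ledge with crate M1.  [the west ledge: crate K2, crate R2, crate R3 | the east ledge: crate M1]
2. Guide goes back to the west ledge alone.  [the west ledge: crate K2, crate R2, crate R3 | the east ledge: crate M1]
3. Guide goes to the east ledge with crate K2.  [the west ledge: crate R2, crate R3 | the east ledge: crate K2, crate M1]
4. Guide goes back to the west ledge with crate M1.  [the west ledge: crate M1, crate R2, crate R3 | the east ledge: crate K2]
5. Guide goes to the east ledge with crate R3.  [the west ledge: crate M1, crate R2 | the east ledge: crate K2, crate R3]
6. Guide goes back to the west ledge alone.  [the west ledge: crate M1, crate R2 | the east ledge: crate K2, crate R3]
7. Guide goes to the east ledge with crate R2.  [the west ledge: crate M1 | the east ledge: crate K2, crate R2, crate R3]
8. Guide goes back to the west ledge alone.  [the west ledge: crate M1 | the east ledge: crate K2, crate R2, crate R3]
9. Guide goes to the east ledge with crate M1.  [the west ledge: — | the east ledge: crate K2, crate M1, crate R2, crate R3]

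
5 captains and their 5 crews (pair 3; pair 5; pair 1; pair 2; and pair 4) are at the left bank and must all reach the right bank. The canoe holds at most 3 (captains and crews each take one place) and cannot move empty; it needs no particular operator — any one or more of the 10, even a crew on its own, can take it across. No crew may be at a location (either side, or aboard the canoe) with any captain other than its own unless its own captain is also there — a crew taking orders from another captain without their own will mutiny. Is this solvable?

Yes

1. captain 3 and crew 3 cross → the right bank.
2. captain 3 crosses ← the left bank.
3. crew 1, crew 2, and crew 5 cross → the right bank.
4. crew 3 crosses ← the left bank.
5. captain 1, captain 2, and captain 5 cross → the right bank.
6. captain 5 and crew 5 cross ← the left bank.
7. captain 3, captain 4, and captain 5 cross → the right bank.
8. crew 1 crosses ← the left bank.
9. crew 3 and crew 5 cross → the right bank.
10. crew 3 crosses ← the left bank.
11. crew 1, crew 3, and crew 4 cross → the right bank.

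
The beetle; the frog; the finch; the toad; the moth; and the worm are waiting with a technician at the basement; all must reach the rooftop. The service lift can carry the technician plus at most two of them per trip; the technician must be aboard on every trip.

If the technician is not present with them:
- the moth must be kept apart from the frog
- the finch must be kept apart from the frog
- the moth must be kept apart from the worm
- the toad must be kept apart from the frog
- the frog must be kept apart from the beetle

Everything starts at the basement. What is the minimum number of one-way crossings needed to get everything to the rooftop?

7

Counting alone: the technician can take at most 2 across per trip to the rooftop, so moving all 6 needs at least 3 loaded trips out, with a return between consecutive ones — at least 5 crossings.
The safety rule pushes this higher. Following every safe sequence of crossings, the most of the 6 that can be at the rooftop as the service lift arrives there on crossing 5 is 5 — never all 6.
So no plan with fewer than 7 crossings exists, and this one achieves 7:
1. Technician goes to the rooftop with the frog and the moth.  [the basement: the beetle, the finch, the toad, the worm | the rooftop: the frog, the moth]
2. Technician goes back to the basement with the frog.  [the basement: the beetle, the finch, the frog, the toad, the worm | the rooftop: the moth]
3. Technician goes to the rooftop with the beetle and the frog.  [the basement: the finch, the toad, the worm | the rooftop: the beetle, the frog, the moth]
4. Technician goes back to the basement with the frog.  [the basement: the finch, the frog, the toad, the worm | the rooftop: the beetle, the moth]
5. Technician goes to the rooftop with the finch and the toad.  [the basement: the frog, the worm | the rooftop: the beetle, the finch, the moth, the toad]
6. Technician goes back to the basement alone.  [the basement: the frog, the worm | the rooftop: the beetle, the finch, the moth, the toad]
7. Technician goes to the rooftop with the frog and the worm.  [the basement: — | the rooftop: the beetle, the finch, the frog, the moth, the toad, the worm]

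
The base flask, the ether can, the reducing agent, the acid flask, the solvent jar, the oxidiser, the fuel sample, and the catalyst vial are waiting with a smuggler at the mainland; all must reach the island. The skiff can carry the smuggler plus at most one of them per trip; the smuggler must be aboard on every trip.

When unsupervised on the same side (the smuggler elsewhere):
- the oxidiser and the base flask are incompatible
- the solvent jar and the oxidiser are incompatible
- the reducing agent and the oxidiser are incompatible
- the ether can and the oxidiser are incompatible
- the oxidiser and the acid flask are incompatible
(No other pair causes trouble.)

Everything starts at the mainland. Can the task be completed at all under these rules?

Following every safe sequence of crossings from the start, the most of the 8 that can be at the island as the skiff arrives there on crossings 1, 3, 5, 7 is 1, 2, 3, 4 respectively; the best ever achieved is 4 of 8.
From crossing 9 on, no configuration arises that was not already reachable earlier: only 52 distinct safe configurations (who is on which side, and where the skiff is) can ever be reached, none of them has everyone across, and every continuation just revisits them. So no valid plan exists.

No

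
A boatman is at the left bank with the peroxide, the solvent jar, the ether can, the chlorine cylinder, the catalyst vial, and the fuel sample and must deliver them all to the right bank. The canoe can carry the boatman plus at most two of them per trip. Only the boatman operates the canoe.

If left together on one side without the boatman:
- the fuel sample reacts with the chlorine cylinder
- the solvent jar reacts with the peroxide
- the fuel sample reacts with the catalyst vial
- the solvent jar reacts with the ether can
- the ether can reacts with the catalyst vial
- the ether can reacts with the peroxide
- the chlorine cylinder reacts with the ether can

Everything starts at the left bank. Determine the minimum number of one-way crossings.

impossible

Whatever the first load, the items left behind include a forbidden pair without the boatman. No opening move is safe, so no plan exists.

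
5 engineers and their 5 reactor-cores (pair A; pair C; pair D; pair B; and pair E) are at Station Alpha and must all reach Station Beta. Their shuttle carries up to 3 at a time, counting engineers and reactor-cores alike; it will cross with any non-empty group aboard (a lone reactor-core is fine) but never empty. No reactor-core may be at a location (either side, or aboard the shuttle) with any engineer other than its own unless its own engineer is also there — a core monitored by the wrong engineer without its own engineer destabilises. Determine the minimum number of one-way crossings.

11

Counting alone: each trip to Station Beta takes at most 3 across and each return brings at least 1 back, so after t trips out (and t−1 returns) at most 3t − (t−1) of the 10 are across; that first reaches 10 at t = 5, so at least 9 crossings are needed.
The safety rule pushes this higher. Following every safe sequence of crossings, the most of the 10 that can be at Station Beta as the shuttle arrives there on crossing 9 is 9 — never all 10.
So no plan with fewer than 11 crossings exists, and this one achieves 11:
1. engineer A and reactor-core A cross → Station Beta.
2. engineer A crosses ← Station Alpha.
3. reactor-core B, reactor-core C, and reactor-core D cross → Station Beta.
4. reactor-core A crosses ← Station Alpha.
5. engineer B, engineer C, and engineer D cross → Station Beta.
6. engineer C and reactor-core C cross ← Station Alpha.
7. engineer A, engineer C, and engineer E cross → Station Beta.
8. reactor-core D crosses ← Station Alpha.
9. reactor-core A and reactor-core C cross → Station Beta.
10. reactor-core A crosses ← Station Alpha.
11. reactor-core A, reactor-core D, and reactor-core E cross → Station Beta.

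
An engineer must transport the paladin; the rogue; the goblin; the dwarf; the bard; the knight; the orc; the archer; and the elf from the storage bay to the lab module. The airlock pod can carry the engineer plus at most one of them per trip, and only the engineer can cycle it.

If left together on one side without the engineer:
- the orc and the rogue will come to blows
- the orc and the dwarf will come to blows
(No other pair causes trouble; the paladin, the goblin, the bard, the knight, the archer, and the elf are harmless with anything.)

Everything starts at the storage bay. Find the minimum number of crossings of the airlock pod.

19

Counting alone: the engineer can take at most 1 across per trip to the lab module, so moving all 9 needs at least 9 loaded trips out, with a return between consecutive ones — at least 17 crossings.
The safety rule pushes this higher. Following every safe sequence of crossings, the most of the 9 that can be at the lab module as the airlock pod arrives there on crossing 17 is 8 — never all 9.
So no plan with fewer than 19 crossings exists, and this one achieves 19:
1. Engineer goes to the lab module with the orc.  [the storage bay: the archer, the bard, the dwarf, the elf, the goblin, the knight, the paladin, the rogue | the lab module: the orc]
2. Engineer goes back to the storage bay alone.  [the storage bay: the archer, the bard, the dwarf, the elf, the goblin, the knight, the paladin, the rogue | the lab module: the orc]
3. Engineer goes to the lab module with the paladin.  [the storage bay: the archer, the bard, the dwarf, the elf, the goblin, the knight, the rogue | the lab module: the orc, the paladin]
4. Engineer goes back to the storage bay alone.  [the storage bay: the archer, the bard, the dwarf, the elf, the goblin, the knight, the rogue | the lab module: the orc, the paladin]
5. Engineer goes to the lab module with the rogue.  [the storage bay: the archer, the bard, the dwarf, the elf, the goblin, the knight | the lab module: the orc, the paladin, the rogue]
6. Engineer goes back to the storage bay with the orc.  [the storage bay: the archer, the bard, the dwarf, the elf, the goblin, the knight, the orc | the lab module: the paladin, the rogue]
7. Engineer goes to the lab module with the dwarf.  [the storage bay: the archer, the bard, the elf, the goblin, the knight, the orc | the lab module: the dwarf, the paladin, the rogue]
8. Engineer goes back to the storage bay alone.  [the storage bay: the archer, the bard, the elf, the goblin, the knight, the orc | the lab module: the dwarf, the paladin, the rogue]
9. Engineer goes to the lab module with the goblin.  [the storage bay: the archer, the bard, the elf, the knight, the orc | the lab module: the dwarf, the goblin, the paladin, the rogue]
10. Engineer goes back to the storage bay alone.  [the storage bay: the archer, the bard, the elf, the knight, the orc | the lab module: the dwarf, the goblin, the paladin, the rogue]
11. Engineer goes to the lab module with the bard.  [the storage bay: the archer, the elf, the knight, the orc | the lab module: the bard, the dwarf, the goblin, the paladin, the rogue]
12. Engineer goes back to the storage bay alone.  [the storage bay: the archer, the elf, the knight, the orc | the lab module: the bard, the dwarf, the goblin, the paladin, the rogue]
13. Engineer goes to the lab module with the knight.  [the storage bay: the archer, the elf, the orc | the lab module: the bard, the dwarf, the goblin, the knight, the paladin, the rogue]
14. Engineer goes back to the storage bay alone.  [the storage bay: the archer, the elf, the orc | the lab module: the bard, the dwarf, the goblin, the knight, the paladin, the rogue]
15. Engineer goes to the lab module with the archer.  [the storage bay: the elf, the orc | the lab module: the archer, the bard, the dwarf, the goblin, the knight, the paladin, the rogue]
16. Engineer goes back to the storage bay alone.  [the storage bay: the elf, the orc | the lab module: the archer, the bard, the dwarf, the goblin, the knight, the paladin, the rogue]
17. Engineer goes to the lab module with the elf.  [the storage bay: the orc | the lab module: the archer, the bard, the dwarf, the elf, the goblin, the knight, the paladin, the rogue]
18. Engineer goes back to the storage bay alone.  [the storage bay: the orc | the lab module: the archer, the bard, the dwarf, the elf, the goblin, the knight, the paladin, the rogue]
19. Engineer goes to the lab module with the orc.  [the storage bay: — | the lab module: the archer, the bard, the dwarf, the elf, the goblin, the knight, the orc, the paladin, the rogue]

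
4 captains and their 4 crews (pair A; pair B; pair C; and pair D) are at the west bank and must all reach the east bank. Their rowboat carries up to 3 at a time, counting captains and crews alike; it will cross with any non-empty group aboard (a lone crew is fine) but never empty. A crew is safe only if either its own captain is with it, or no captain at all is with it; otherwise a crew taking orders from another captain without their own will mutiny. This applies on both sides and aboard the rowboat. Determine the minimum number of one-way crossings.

Counting alone: each trip to the east bank takes at most 3 across and each return brings at least 1 back, so after t trips out (and t−1 returns) at most 3t − (t−1) of the 8 are across; that first reaches 8 at t = 4, so at least 7 crossings are needed.
The safety rule pushes this higher. Following every safe sequence of crossings, the most of the 8 that can be at the east bank as the rowboat arrives there on crossing 7 is 7 — never all 8.
So no plan with fewer than 9 crossings exists, and this one achieves 9:
1. captain A and crew A cross → the east bank.
2. captain A crosses ← the west bank.
3. captain A, captain B, and crew B cross → the east bank.
4. captain A and crew A cross ← the west bank.
5. captain A, captain C, and captain D cross → the east bank.
6. crew B crosses ← the west bank.
7. crew A and crew B cross → the east bank.
8. crew A crosses ← the west bank.
9. crew A, crew C, and crew D cross → the east bank.

9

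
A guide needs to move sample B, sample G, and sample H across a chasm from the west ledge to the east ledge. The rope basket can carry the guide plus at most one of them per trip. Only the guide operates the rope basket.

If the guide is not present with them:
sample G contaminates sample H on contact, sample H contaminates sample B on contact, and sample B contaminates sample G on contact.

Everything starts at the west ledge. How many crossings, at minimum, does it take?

Whatever the first load, the items left behind include a forbidden pair without the guide. No opening move is safe, so no plan exists.

impossible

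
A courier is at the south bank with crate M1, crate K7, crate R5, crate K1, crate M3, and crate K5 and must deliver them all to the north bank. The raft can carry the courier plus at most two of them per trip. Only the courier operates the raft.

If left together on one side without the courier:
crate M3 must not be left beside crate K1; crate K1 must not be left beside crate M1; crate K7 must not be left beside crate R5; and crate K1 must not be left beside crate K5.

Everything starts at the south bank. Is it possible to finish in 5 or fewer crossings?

Counting alone: the courier can take at most 2 across per trip to the north bank, so moving all 6 needs at least 3 loaded trips out, with a return between consecutive ones — at least 5 crossings.
The safety rule pushes this higher. Following every safe sequence of crossings, the most of the 6 that can be at the north bank as the raft arrives there on crossing 5 is 5 — never all 6.
So the move cannot be finished within 5 crossings. (The shortest complete plan takes 7:)
1. Courier goes to the north bank with crate K1 and crate K7.  [the south bank: crate K5, crate M1, crate M3, crate R5 | the north bank: crate K1, crate K7]
2. Courier goes back to the south bank alone.  [the south bank: crate K5, crate M1, crate M3, crate R5 | the north bank: crate K1, crate K7]
3. Courier goes to the north bank with crate M1.  [the south bank: crate K5, crate M3, crate R5 | the north bank: crate K1, crate K7, crate M1]
4. Courier goes back to the south bank with crate K1.  [the south bank: crate K1, crate K5, crate M3, crate R5 | the north bank: crate K7, crate M1]
5. Courier goes to the north bank with crate K5 and crate M3.  [the south bank: crate K1, crate R5 | the north bank: crate K5, crate K7, crate M1, crate M3]
6. Courier goes back to the south bank alone.  [the south bank: crate K1, crate R5 | the north bank: crate K5, crate K7, crate M1, crate M3]
7. Courier goes to the north bank with crate K1 and crate R5.  [the south bank: — | the north bank: crate K1, crate K5, crate K7, crate M1, crate M3, crate R5]

No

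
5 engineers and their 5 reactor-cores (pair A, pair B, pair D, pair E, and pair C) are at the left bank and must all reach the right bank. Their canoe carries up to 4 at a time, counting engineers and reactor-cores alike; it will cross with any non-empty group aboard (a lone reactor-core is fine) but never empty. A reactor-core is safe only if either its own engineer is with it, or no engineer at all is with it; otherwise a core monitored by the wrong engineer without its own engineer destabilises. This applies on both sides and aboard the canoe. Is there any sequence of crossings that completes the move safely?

Yes

1. engineer A and reactor-core A cross → the right bank.
2. engineer A crosses ← the left bank.
3. reactor-core B, reactor-core C, reactor-core D, and reactor-core E cross → the right bank.
4. reactor-core A crosses ← the left bank.
5. engineer B, engineer C, engineer D, and engineer E cross → the right bank.
6. engineer B and reactor-core B cross ← the left bank.
7. engineer A, engineer B, reactor-core A, and reactor-core B cross → the right bank.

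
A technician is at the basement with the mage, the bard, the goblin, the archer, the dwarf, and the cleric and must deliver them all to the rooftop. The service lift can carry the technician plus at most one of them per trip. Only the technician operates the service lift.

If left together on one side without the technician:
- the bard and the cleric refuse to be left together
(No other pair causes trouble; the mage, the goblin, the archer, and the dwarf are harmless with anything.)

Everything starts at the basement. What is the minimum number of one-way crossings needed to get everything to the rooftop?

Counting alone: the technician can take at most 1 across per trip to the rooftop, so moving all 6 needs at least 6 loaded trips out, with a return between consecutive ones — at least 11 crossings.
The plan below uses exactly 11 crossings, so it is optimal:
1. Technician goes to the rooftop with the bard.  [the basement: the archer, the cleric, the dwarf, the goblin, the mage | the rooftop: the bard]
2. Technician goes back to the basement alone.  [the basement: the archer, the cleric, the dwarf, the goblin, the mage | the rooftop: the bard]
3. Technician goes to the rooftop with the mage.  [the basement: the archer, the cleric, the dwarf, the goblin | the rooftop: the bard, the mage]
4. Technician goes back to the basement alone.  [the basement: the archer, the cleric, the dwarf, the goblin | the rooftop: the bard, the mage]
5. Technician goes to the rooftop with the goblin.  [the basement: the archer, the cleric, the dwarf | the rooftop: the bard, the goblin, the mage]
6. Technician goes back to the basement alone.  [the basement: the archer, the cleric, the dwarf | the rooftop: the bard, the goblin, the mage]
7. Technician goes to the rooftop with the archer.  [the basement: the cleric, the dwarf | the rooftop: the archer, the bard, the goblin, the mage]
8. Technician goes back to the basement alone.  [the basement: the cleric, the dwarf | the rooftop: the archer, the bard, the goblin, the mage]
9. Technician goes to the rooftop with the dwarf.  [the basement: the cleric | the rooftop: the archer, the bard, the dwarf, the goblin, the mage]
10. Technician goes back to the basement alone.  [the basement: the cleric | the rooftop: the archer, the bard, the dwarf, the goblin, the mage]
11. Technician goes to the rooftop with the cleric.  [the basement: — | the rooftop: the archer, the bard, the cleric, the dwarf, the goblin, the mage]

11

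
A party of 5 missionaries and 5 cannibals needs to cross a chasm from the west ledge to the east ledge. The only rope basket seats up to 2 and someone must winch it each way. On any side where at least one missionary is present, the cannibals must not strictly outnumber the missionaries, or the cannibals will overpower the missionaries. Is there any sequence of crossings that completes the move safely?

Following every safe sequence of crossings from the start, the most of the 10 that can be at the east ledge as the rope basket arrives there on crossings 1, 3, 5, 7 is 2, 3, 4, 5 respectively; the best ever achieved is 5 of 10.
From crossing 9 on, no configuration arises that was not already reachable earlier: only 13 distinct safe configurations (who is on which side, and where the rope basket is) can ever be reached, none of them has everyone across, and every continuation just revisits them. They are: 0 missionaries + 0 cannibals across (rope basket back at the start); 0 missionaries + 1 cannibal across (rope basket there); 0 missionaries + 1 cannibal across (rope basket back at the start); 0 missionaries + 2 cannibals across (rope basket there); 0 missionaries + 2 cannibals across (rope basket back at the start); 0 missionaries + 3 cannibals across (rope basket there); 0 missionaries + 3 cannibals across (rope basket back at the start); 0 missionaries + 4 cannibals across (rope basket there); 0 missionaries + 4 cannibals across (rope basket back at the start); 0 missionaries + 5 cannibals across (rope basket there); 1 missionary + 1 cannibal across (rope basket there); 1 missionary + 1 cannibal across (rope basket back at the start); 2 missionaries + 2 cannibals across (rope basket there). So no valid plan exists.

No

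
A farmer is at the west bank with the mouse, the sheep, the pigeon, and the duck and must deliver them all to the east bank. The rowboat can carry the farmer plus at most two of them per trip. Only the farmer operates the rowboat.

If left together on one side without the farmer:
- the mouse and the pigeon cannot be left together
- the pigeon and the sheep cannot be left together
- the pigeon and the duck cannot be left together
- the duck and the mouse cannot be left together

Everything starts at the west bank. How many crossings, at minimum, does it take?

5

Counting alone: the farmer can take at most 2 across per trip to the east bank, so moving all 4 needs at least 2 loaded trips out, with a return between consecutive ones — at least 3 crossings.
The safety rule pushes this higher. Following every safe sequence of crossings, the most of the 4 that can be at the east bank as the rowboat arrives there on crossing 3 is 3 — never all 4.
So no plan with fewer than 5 crossings exists, and this one achieves 5:
1. Farmer goes to the east bank with the mouse and the pigeon.
2. Farmer goes back to the west bank with the mouse.
3. Farmer goes to the east bank with the mouse and the sheep.
4. Farmer goes back to the west bank with the pigeon.
5. Farmer goes to the east bank with the duck and the pigeon.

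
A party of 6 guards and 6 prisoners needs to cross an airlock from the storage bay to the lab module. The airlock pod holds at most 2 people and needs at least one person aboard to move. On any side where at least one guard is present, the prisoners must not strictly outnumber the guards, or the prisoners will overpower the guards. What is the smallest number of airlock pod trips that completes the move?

impossible

Following every safe sequence of crossings from the start, the most of the 12 that can be at the lab module as the airlock pod arrives there on crossings 1, 3, 5, 7, 9 is 2, 3, 4, 5, 6 respectively; the best ever achieved is 6 of 12.
From crossing 11 on, no configuration arises that was not already reachable earlier: only 15 distinct safe configurations (who is on which side, and where the airlock pod is) can ever be reached, none of them has everyone across, and every continuation just revisits them. They are: 0 guards + 0 prisoners across (airlock pod back at the start); 0 guards + 1 prisoner across (airlock pod there); 0 guards + 1 prisoner across (airlock pod back at the start); 0 guards + 2 prisoners across (airlock pod there); 0 guards + 2 prisoners across (airlock pod back at the start); 0 guards + 3 prisoners across (airlock pod there); 0 guards + 3 prisoners across (airlock pod back at the start); 0 guards + 4 prisoners across (airlock pod there); 0 guards + 4 prisoners across (airlock pod back at the start); 0 guards + 5 prisoners across (airlock pod there); 0 guards + 5 prisoners across (airlock pod back at the start); 0 guards + 6 prisoners across (airlock pod there); 1 guard + 1 prisoner across (airlock pod there); 1 guard + 1 prisoner across (airlock pod back at the start); 2 guards + 2 prisoners across (airlock pod there). So no valid plan exists.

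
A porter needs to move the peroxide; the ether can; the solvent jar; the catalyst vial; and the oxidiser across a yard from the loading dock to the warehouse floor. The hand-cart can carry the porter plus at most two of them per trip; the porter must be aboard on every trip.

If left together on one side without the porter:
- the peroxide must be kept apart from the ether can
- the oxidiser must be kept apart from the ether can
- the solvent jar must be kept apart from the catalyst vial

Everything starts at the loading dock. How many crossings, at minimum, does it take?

Counting alone: the porter can take at most 2 across per trip to the warehouse floor, so moving all 5 needs at least 3 loaded trips out, with a return between consecutive ones — at least 5 crossings.
The plan below uses exactly 5 crossings, so it is optimal:
1. Porter goes to the warehouse floor with the ether can and the solvent jar.  [the loading dock: the catalyst vial, the oxidiser, the peroxide | the warehouse floor: the ether can, the solvent jar]
2. Porter goes back to the loading dock alone.  [the loading dock: the catalyst vial, the oxidiser, the peroxide | the warehouse floor: the ether can, the solvent jar]
3. Porter goes to the warehouse floor with the oxidiser and the peroxide.  [the loading dock: the catalyst vial | the warehouse floor: the ether can, the oxidiser, the peroxide, the solvent jar]
4. Porter goes back to the loading dock with the ether can.  [the loading dock: the catalyst vial, the ether can | the warehouse floor: the oxidiser, the peroxide, the solvent jar]
5. Porter goes to the warehouse floor with the catalyst vial and the ether can.  [the loading dock: — | the warehouse floor: the catalyst vial, the ether can, the oxidiser, the peroxide, the solvent jar]

5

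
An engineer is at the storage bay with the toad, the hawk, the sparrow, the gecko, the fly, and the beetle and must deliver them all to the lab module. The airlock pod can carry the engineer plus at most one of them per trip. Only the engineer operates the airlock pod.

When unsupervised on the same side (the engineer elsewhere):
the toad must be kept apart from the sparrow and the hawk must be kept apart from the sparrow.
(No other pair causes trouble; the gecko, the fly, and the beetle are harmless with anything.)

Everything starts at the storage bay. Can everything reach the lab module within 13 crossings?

Yes

Yes — this plan uses 13 crossings (≤ 13):
1. Engineer goes to the lab module with the sparrow.  [the storage bay: the beetle, the fly, the gecko, the hawk, the toad | the lab module: the sparrow]
2. Engineer goes back to the storage bay alone.  [the storage bay: the beetle, the fly, the gecko, the hawk, the toad | the lab module: the sparrow]
3. Engineer goes to the lab module with the toad.  [the storage bay: the beetle, the fly, the gecko, the hawk | the lab module: the sparrow, the toad]
4. Engineer goes back to the storage bay with the sparrow.  [the storage bay: the beetle, the fly, the gecko, the hawk, the sparrow | the lab module: the toad]
5. Engineer goes to the lab module with the hawk.  [the storage bay: the beetle, the fly, the gecko, the sparrow | the lab module: the hawk, the toad]
6. Engineer goes back to the storage bay alone.  [the storage bay: the beetle, the fly, the gecko, the sparrow | the lab module: the hawk, the toad]
7. Engineer goes to the lab module with the gecko.  [the storage bay: the beetle, the fly, the sparrow | the lab module: the gecko, the hawk, the toad]
8. Engineer goes back to the storage bay alone.  [the storage bay: the beetle, the fly, the sparrow | the lab module: the gecko, the hawk, the toad]
9. Engineer goes to the lab module with the fly.  [the storage bay: the beetle, the sparrow | the lab module: the fly, the gecko, the hawk, the toad]
10. Engineer goes back to the storage bay alone.  [the storage bay: the beetle, the sparrow | the lab module: the fly, the gecko, the hawk, the toad]
11. Engineer goes to the lab module with the beetle.  [the storage bay: the sparrow | the lab module: the beetle, the fly, the gecko, the hawk, the toad]
12. Engineer goes back to the storage bay alone.  [the storage bay: the sparrow | the lab module: the beetle, the fly, the gecko, the hawk, the toad]
13. Engineer goes to the lab module with the sparrow.  [the storage bay: — | the lab module: the beetle, the fly, the gecko, the hawk, the sparrow, the toad]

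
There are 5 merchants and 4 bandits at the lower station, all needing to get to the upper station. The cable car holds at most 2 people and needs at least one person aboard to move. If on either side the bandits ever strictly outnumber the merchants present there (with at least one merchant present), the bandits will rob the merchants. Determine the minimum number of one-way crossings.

Counting alone: each trip to the upper station takes at most 2 across and each return brings at least 1 back, so after t trips out (and t−1 returns) at most 2t − (t−1) of the 9 are across; that first reaches 9 at t = 8, so at least 15 crossings are needed.
The plan below uses exactly 15 crossings, so it is optimal:
1. 2 bandits → the upper station.  (the lower station: 5M 2B; the upper station: 0M 2B)
2. 1 bandit ← the lower station.  (the lower station: 5M 3B; the upper station: 0M 1B)
3. 2 bandits → the upper station.  (the lower station: 5M 1B; the upper station: 0M 3B)
4. 1 bandit ← the lower station.  (the lower station: 5M 2B; the upper station: 0M 2B)
5. 2 merchants → the upper station.  (the lower station: 3M 2B; the upper station: 2M 2B)
6. 1 bandit ← the lower station.  (the lower station: 3M 3B; the upper station: 2M 1B)
7. 1 merchant and 1 bandit → the upper station.  (the lower station: 2M 2B; the upper station: 3M 2B)
8. 1 merchant ← the lower station.  (the lower station: 3M 2B; the upper station: 2M 2B)
9. 1 merchant and 1 bandit → the upper station.  (the lower station: 2M 1B; the upper station: 3M 3B)
10. 1 bandit ← the lower station.  (the lower station: 2M 2B; the upper station: 3M 2B)
11. 1 merchant and 1 bandit → the upper station.  (the lower station: 1M 1B; the upper station: 4M 3B)
12. 1 merchant ← the lower station.  (the lower station: 2M 1B; the upper station: 3M 3B)
13. 1 merchant and 1 bandit → the upper station.  (the lower station: 1M 0B; the upper station: 4M 4B)
14. 1 bandit ← the lower station.  (the lower station: 1M 1B; the upper station: 4M 3B)
15. 1 merchant and 1 bandit → the upper station.  (the lower station: 0M 0B; the upper station: 5M 4B)

15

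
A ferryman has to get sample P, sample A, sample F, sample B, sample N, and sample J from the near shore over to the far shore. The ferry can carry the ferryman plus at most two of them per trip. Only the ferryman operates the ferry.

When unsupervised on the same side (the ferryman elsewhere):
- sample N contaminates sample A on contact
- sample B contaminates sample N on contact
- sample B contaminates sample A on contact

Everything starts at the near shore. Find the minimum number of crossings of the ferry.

Counting alone: the ferryman can take at most 2 across per trip to the far shore, so moving all 6 needs at least 3 loaded trips out, with a return between consecutive ones — at least 5 crossings.
The safety rule pushes this higher. Following every safe sequence of crossings, the most of the 6 that can be at the far shore as the ferry arrives there on crossings 5, 7 is 4, 5 respectively — never all 6.
So no plan with fewer than 9 crossings exists, and this one achieves 9:
1. Ferryman goes to the far shore with sample A and sample B.
2. Ferryman goes back to the near shore with sample A.
3. Ferryman goes to the far shore with sample A and sample P.
4. Ferryman goes back to the near shore with sample A.
5. Ferryman goes to the far shore with sample A and sample F.
6. Ferryman goes back to the near shore with sample A.
7. Ferryman goes to the far shore with sample A and sample J.
8. Ferryman goes back to the near shore with sample A.
9. Ferryman goes to the far shore with sample A and sample N.

9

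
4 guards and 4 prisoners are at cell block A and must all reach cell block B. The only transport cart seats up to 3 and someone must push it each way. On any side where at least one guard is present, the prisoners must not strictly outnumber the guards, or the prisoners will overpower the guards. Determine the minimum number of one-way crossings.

Counting alone: each trip to cell block B takes at most 3 across and each return brings at least 1 back, so after t trips out (and t−1 returns) at most 3t − (t−1) of the 8 are across; that first reaches 8 at t = 4, so at least 7 crossings are needed.
The safety rule pushes this higher. Following every safe sequence of crossings, the most of the 8 that can be at cell block B as the transport cart arrives there on crossing 7 is 7 — never all 8.
So no plan with fewer than 9 crossings exists, and this one achieves 9:
1. 2 prisoners → cell block B.  (cell block A: 4G 2P; cell block B: 0G 2P)
2. 1 prisoner ← cell block A.  (cell block A: 4G 3P; cell block B: 0G 1P)
3. 3 prisoners → cell block B.  (cell block A: 4G 0P; cell block B: 0G 4P)
4. 1 prisoner ← cell block A.  (cell block A: 4G 1P; cell block B: 0G 3P)
5. 3 guards → cell block B.  (cell block A: 1G 1P; cell block B: 3G 3P)
6. 1 guard and 1 prisoner ← cell block A.  (cell block A: 2G 2P; cell block B: 2G 2P)
7. 2 guards → cell block B.  (cell block A: 0G 2P; cell block B: 4G 2P)
8. 1 prisoner ← cell block A.  (cell block A: 0G 3P; cell block B: 4G 1P)
9. 3 prisoners → cell block B.  (cell block A: 0G 0P; cell block B: 4G 4P)

9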